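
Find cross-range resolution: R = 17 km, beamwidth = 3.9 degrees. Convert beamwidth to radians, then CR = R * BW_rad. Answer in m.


BW_rad = 0.068067841
CR = 17000 * 0.068067841 = 1157.2 m

1157.2 m


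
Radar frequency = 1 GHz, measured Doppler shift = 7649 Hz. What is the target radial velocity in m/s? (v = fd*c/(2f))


v = 7649 * 3e8 / (2 * 1000000000.0) = 1147.4 m/s

1147.4 m/s


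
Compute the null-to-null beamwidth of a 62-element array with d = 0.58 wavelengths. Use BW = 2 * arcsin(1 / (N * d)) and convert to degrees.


1/(N*d) = 1/(62*0.58) = 0.027809
BW = 2*arcsin(0.027809) = 3.2 degrees

3.2 degrees


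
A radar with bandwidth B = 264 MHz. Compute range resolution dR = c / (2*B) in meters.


dR = 3e8 / (2 * 264000000.0) = 0.57 m

0.57 m


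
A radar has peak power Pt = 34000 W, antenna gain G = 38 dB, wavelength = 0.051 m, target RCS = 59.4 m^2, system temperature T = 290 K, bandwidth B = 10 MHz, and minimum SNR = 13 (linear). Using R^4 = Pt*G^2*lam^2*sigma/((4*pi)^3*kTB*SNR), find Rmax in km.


G_lin = 10^(38/10) = 6309.573445
R^4 = 34000 * 6309.573445^2 * 0.051^2 * 59.4 / ((4*pi)^3 * 1.38e-23 * 290 * 10000000.0 * 13)
R^4 = 2.02561e20 m^4
R_max = (2.02561e20)^(1/4) = 119299.6 m = 119.3 km

119.3 km


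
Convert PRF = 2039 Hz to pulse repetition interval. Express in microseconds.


PRI = 1/2039 = 0.0004904365 s = 490.4 us

490.4 us


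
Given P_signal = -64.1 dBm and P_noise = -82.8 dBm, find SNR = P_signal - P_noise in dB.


SNR = -64.1 - (-82.8) = 18.7 dB

18.7 dB


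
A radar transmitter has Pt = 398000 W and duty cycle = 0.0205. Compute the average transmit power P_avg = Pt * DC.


P_avg = 398000 * 0.0205 = 8159.0 W

8159.0 W


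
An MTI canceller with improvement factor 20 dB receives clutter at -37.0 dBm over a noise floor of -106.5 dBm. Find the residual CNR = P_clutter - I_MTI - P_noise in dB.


CNR = -37.0 - 20 - (-106.5) = 49.5 dB

49.5 dB


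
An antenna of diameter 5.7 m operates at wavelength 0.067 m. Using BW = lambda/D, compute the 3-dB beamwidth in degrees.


BW_rad = 0.067 / 5.7 = 0.011754
BW_deg = 0.67 degrees

0.67 degrees


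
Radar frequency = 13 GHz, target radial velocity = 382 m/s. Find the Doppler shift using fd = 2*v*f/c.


fd = 2 * 382 * 13000000000.0 / 3e8 = 33106.7 Hz

33106.7 Hz


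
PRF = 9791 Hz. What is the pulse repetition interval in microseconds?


PRI = 1/9791 = 0.0001021346 s = 102.1 us

102.1 us


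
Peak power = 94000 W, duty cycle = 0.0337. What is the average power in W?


P_avg = 94000 * 0.0337 = 3167.8 W

3167.8 W


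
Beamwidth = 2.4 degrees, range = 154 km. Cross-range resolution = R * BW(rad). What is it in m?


BW_rad = 0.041887902
CR = 154000 * 0.041887902 = 6450.7 m

6450.7 m


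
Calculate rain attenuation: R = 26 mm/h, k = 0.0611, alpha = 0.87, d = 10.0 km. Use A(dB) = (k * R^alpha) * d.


gamma = 0.0611 * 26^0.87 = 1.040083 dB/km
A = 1.040083 * 10.0 = 10.4 dB

10.4 dB


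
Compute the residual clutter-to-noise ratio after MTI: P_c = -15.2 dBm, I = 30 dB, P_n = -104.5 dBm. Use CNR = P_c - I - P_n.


CNR = -15.2 - 30 - (-104.5) = 59.3 dB

59.3 dB


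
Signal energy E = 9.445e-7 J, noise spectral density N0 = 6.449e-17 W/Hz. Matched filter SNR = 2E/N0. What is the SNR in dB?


SNR_lin = 2 * 9.445e-7 / 6.449e-17 = 2.929e10
SNR_dB = 10*log10(2.929e10) = 104.7 dB

104.7 dB


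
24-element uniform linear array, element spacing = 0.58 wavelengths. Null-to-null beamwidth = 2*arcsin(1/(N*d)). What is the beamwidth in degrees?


1/(N*d) = 1/(24*0.58) = 0.071839
BW = 2*arcsin(0.071839) = 8.2 degrees

8.2 degrees


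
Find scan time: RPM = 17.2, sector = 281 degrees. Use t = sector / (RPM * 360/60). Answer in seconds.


t = 281 / (17.2 * 360) * 60 = 2.72 s

2.72 s


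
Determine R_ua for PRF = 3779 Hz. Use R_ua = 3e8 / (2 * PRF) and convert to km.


R_ua = 3e8 / (2 * 3779) = 39693.0 m = 39.7 km

39.7 km


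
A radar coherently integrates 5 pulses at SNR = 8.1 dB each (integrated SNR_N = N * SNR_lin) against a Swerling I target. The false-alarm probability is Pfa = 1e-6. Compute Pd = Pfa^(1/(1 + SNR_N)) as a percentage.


SNR_lin = 10^(8.1/10) = 6.45654
SNR_N = 5 * 6.45654 = 32.2827
1/(1 + SNR_N) = 1/33.2827 = 0.0300456
Pd = (1e-6)^0.0300456 = 0.66028
Pd = 66.0%

66.0%


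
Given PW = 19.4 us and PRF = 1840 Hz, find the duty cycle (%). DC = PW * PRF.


DC = 19.4e-6 * 1840 * 100 = 3.57%

3.57%


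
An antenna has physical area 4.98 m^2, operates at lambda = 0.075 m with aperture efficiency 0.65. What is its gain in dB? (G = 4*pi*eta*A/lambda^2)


G_linear = 4*pi*0.65*4.98/0.075^2 = 7231.53
G_dB = 10*log10(7231.53) = 38.6 dB

38.6 dB


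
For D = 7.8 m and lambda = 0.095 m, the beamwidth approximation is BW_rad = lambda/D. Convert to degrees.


BW_rad = 0.095 / 7.8 = 0.012179
BW_deg = 0.7 degrees

0.7 degrees


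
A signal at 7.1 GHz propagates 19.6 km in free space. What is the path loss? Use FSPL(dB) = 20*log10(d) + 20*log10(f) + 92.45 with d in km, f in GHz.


20*log10(19.6) = 25.85
20*log10(7.1) = 17.03
FSPL = 135.3 dB

135.3 dB


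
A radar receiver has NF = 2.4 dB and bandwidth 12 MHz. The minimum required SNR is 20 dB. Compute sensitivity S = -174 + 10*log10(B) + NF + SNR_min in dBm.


10*log10(12000000.0) = 70.79
S = -174 + 70.79 + 2.4 + 20 = -80.8 dBm

-80.8 dBm


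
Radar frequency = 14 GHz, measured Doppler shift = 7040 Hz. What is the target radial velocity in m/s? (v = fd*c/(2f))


v = 7040 * 3e8 / (2 * 14000000000.0) = 75.4 m/s

75.4 m/s


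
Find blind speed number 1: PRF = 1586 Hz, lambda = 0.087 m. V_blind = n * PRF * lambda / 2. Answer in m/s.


V_blind = 1 * 1586 * 0.087 / 2 = 69.0 m/s

69.0 m/s


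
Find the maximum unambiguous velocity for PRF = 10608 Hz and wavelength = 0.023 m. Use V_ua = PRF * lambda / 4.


V_ua = 10608 * 0.023 / 4 = 61.0 m/s

61.0 m/s


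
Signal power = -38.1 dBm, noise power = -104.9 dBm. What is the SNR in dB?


SNR = -38.1 - (-104.9) = 66.8 dB

66.8 dB


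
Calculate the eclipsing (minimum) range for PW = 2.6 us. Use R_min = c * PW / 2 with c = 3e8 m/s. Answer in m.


R_min = 3e8 * 2.6e-6 / 2 = 390.0 m

390.0 m


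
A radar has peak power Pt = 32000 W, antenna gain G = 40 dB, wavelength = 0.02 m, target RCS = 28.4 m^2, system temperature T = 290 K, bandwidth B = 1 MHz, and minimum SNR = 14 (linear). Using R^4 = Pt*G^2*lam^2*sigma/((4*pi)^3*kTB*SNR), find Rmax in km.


G_lin = 10^(40/10) = 10000.0
R^4 = 32000 * 10000.0^2 * 0.02^2 * 28.4 / ((4*pi)^3 * 1.38e-23 * 290 * 1000000.0 * 14)
R^4 = 3.26959e20 m^4
R_max = (3.26959e20)^(1/4) = 134469.4 m = 134.5 km

134.5 km


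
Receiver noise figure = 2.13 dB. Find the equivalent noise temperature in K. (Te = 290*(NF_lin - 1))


NF_lin = 10^(2.13/10) = 1.633052
Te = 290 * (1.633052 - 1) = 183.6 K

183.6 K


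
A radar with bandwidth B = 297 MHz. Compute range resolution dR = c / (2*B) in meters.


dR = 3e8 / (2 * 297000000.0) = 0.51 m

0.51 m


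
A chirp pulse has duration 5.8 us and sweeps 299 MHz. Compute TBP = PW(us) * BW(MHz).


TBP = 5.8 * 299 = 1734.2

1734.2


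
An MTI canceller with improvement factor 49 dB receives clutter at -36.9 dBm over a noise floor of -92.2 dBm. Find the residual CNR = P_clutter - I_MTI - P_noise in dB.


CNR = -36.9 - 49 - (-92.2) = 6.3 dB

6.3 dB


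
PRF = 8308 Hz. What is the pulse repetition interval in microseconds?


PRI = 1/8308 = 0.0001203659 s = 120.4 us

120.4 us


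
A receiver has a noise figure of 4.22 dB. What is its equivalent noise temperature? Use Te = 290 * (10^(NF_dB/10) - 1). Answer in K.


NF_lin = 10^(4.22/10) = 2.642409
Te = 290 * (2.642409 - 1) = 476.3 K

476.3 K


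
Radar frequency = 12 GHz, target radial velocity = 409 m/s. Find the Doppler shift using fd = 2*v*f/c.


fd = 2 * 409 * 12000000000.0 / 3e8 = 32720.0 Hz

32720.0 Hz


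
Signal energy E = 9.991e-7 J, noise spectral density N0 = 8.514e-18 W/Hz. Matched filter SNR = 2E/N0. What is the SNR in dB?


SNR_lin = 2 * 9.991e-7 / 8.514e-18 = 2.347e11
SNR_dB = 10*log10(2.347e11) = 113.7 dB

113.7 dB


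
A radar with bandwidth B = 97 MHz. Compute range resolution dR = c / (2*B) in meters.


dR = 3e8 / (2 * 97000000.0) = 1.55 m

1.55 m


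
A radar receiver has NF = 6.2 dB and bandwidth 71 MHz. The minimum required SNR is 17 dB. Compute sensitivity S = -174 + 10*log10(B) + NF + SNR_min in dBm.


10*log10(71000000.0) = 78.51
S = -174 + 78.51 + 6.2 + 17 = -72.3 dBm

-72.3 dBm


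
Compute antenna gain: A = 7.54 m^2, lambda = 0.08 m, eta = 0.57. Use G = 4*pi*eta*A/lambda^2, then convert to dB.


G_linear = 4*pi*0.57*7.54/0.08^2 = 8438.71
G_dB = 10*log10(8438.71) = 39.3 dB

39.3 dB


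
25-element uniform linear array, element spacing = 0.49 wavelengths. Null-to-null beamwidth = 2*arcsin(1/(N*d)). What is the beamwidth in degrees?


1/(N*d) = 1/(25*0.49) = 0.081633
BW = 2*arcsin(0.081633) = 9.4 degrees

9.4 degrees


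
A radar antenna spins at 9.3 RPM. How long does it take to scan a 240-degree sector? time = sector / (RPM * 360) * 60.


t = 240 / (9.3 * 360) * 60 = 4.3 s

4.3 s


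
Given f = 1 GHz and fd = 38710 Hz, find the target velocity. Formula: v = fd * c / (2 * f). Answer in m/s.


v = 38710 * 3e8 / (2 * 1000000000.0) = 5806.5 m/s

5806.5 m/s


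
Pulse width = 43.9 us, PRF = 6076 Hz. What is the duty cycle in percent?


DC = 43.9e-6 * 6076 * 100 = 26.67%

26.67%


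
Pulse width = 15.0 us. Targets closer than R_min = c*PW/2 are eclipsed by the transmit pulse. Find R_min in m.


R_min = 3e8 * 15.0e-6 / 2 = 2250.0 m

2250.0 m


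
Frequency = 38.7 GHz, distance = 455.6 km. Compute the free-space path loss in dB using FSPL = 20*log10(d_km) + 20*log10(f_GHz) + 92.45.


20*log10(455.6) = 53.17
20*log10(38.7) = 31.75
FSPL = 177.4 dB

177.4 dB


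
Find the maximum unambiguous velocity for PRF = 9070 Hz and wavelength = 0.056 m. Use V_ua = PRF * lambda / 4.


V_ua = 9070 * 0.056 / 4 = 127.0 m/s

127.0 m/s


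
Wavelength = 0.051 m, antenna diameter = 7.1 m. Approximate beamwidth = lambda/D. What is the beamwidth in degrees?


BW_rad = 0.051 / 7.1 = 0.007183
BW_deg = 0.41 degrees

0.41 degrees


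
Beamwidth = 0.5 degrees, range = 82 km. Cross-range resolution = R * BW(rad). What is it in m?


BW_rad = 0.008726646
CR = 82000 * 0.008726646 = 715.6 m

715.6 m


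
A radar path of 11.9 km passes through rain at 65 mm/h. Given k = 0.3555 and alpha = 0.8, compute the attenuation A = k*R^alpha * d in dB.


gamma = 0.3555 * 65^0.8 = 10.026983 dB/km
A = 10.026983 * 11.9 = 119.32 dB

119.32 dB


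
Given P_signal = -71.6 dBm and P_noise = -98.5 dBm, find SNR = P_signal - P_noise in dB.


SNR = -71.6 - (-98.5) = 26.9 dB

26.9 dB


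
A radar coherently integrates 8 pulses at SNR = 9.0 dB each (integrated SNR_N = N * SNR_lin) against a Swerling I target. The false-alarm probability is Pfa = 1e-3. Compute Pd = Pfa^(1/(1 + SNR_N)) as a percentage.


SNR_lin = 10^(9.0/10) = 7.94328
SNR_N = 8 * 7.94328 = 63.54624
1/(1 + SNR_N) = 1/64.54624 = 0.0154928
Pd = (1e-3)^0.0154928 = 0.89851
Pd = 89.9%

89.9%


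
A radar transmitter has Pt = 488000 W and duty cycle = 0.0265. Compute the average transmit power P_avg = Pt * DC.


P_avg = 488000 * 0.0265 = 12932.0 W

12932.0 W


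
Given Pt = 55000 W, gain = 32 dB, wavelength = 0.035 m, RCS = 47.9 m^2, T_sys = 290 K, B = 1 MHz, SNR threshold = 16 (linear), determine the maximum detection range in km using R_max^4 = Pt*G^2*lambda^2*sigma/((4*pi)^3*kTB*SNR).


G_lin = 10^(32/10) = 1584.893192
R^4 = 55000 * 1584.893192^2 * 0.035^2 * 47.9 / ((4*pi)^3 * 1.38e-23 * 290 * 1000000.0 * 16)
R^4 = 6.37981e19 m^4
R_max = (6.37981e19)^(1/4) = 89372.1 m = 89.4 km

89.4 km


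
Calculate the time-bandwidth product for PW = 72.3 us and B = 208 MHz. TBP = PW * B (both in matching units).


TBP = 72.3 * 208 = 15038.4

15038.4


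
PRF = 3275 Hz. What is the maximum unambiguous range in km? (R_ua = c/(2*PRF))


R_ua = 3e8 / (2 * 3275) = 45801.5 m = 45.8 km

45.8 km


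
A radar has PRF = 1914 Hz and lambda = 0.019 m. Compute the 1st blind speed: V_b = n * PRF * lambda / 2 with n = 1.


V_blind = 1 * 1914 * 0.019 / 2 = 18.2 m/s

18.2 m/s


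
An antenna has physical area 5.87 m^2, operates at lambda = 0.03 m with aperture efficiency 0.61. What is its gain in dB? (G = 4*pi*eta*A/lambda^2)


G_linear = 4*pi*0.61*5.87/0.03^2 = 49996.0
G_dB = 10*log10(49996.0) = 47.0 dB

47.0 dB


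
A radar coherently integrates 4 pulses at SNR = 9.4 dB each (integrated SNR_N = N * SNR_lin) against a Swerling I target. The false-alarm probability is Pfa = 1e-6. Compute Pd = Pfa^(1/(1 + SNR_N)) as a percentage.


SNR_lin = 10^(9.4/10) = 8.70964
SNR_N = 4 * 8.70964 = 34.83856
1/(1 + SNR_N) = 1/35.83856 = 0.0279029
Pd = (1e-6)^0.0279029 = 0.68012
Pd = 68.0%

68.0%


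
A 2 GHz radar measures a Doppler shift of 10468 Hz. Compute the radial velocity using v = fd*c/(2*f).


v = 10468 * 3e8 / (2 * 2000000000.0) = 785.1 m/s

785.1 m/s


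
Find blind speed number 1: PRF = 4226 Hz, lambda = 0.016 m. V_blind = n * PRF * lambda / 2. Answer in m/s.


V_blind = 1 * 4226 * 0.016 / 2 = 33.8 m/s

33.8 m/s


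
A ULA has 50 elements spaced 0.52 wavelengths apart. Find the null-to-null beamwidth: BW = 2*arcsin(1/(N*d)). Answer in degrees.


1/(N*d) = 1/(50*0.52) = 0.038462
BW = 2*arcsin(0.038462) = 4.4 degrees

4.4 degrees


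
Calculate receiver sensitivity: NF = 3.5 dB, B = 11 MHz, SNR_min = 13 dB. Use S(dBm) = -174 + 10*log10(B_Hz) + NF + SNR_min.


10*log10(11000000.0) = 70.41
S = -174 + 70.41 + 3.5 + 13 = -87.1 dBm

-87.1 dBm


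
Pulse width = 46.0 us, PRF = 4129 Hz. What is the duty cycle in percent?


DC = 46.0e-6 * 4129 * 100 = 18.99%

18.99%


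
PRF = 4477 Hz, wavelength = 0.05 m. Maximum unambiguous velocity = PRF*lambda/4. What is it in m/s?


V_ua = 4477 * 0.05 / 4 = 56.0 m/s

56.0 m/s


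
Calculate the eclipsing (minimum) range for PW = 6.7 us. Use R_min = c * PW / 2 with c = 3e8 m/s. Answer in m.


R_min = 3e8 * 6.7e-6 / 2 = 1005.0 m

1005.0 m


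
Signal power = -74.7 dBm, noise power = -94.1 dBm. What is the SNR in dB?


SNR = -74.7 - (-94.1) = 19.4 dB

19.4 dB


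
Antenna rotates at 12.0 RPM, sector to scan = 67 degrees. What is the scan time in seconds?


t = 67 / (12.0 * 360) * 60 = 0.93 s

0.93 s


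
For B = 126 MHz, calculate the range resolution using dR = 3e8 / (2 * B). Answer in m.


dR = 3e8 / (2 * 126000000.0) = 1.19 m

1.19 m


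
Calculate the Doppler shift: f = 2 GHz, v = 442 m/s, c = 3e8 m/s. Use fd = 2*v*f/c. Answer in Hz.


fd = 2 * 442 * 2000000000.0 / 3e8 = 5893.3 Hz

5893.3 Hz


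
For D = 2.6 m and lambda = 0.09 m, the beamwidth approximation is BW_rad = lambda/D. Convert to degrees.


BW_rad = 0.09 / 2.6 = 0.034615
BW_deg = 1.98 degrees

1.98 degrees


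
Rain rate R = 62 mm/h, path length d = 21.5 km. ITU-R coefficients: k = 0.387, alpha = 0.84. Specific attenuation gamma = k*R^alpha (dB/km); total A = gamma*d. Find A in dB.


gamma = 0.387 * 62^0.84 = 12.397097 dB/km
A = 12.397097 * 21.5 = 266.54 dB

266.54 dB


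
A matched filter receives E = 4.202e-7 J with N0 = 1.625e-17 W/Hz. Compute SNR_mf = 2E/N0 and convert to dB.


SNR_lin = 2 * 4.202e-7 / 1.625e-17 = 5.172e10
SNR_dB = 10*log10(5.172e10) = 107.1 dB

107.1 dB


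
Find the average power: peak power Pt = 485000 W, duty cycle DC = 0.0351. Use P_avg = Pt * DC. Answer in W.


P_avg = 485000 * 0.0351 = 17023.5 W

17023.5 W


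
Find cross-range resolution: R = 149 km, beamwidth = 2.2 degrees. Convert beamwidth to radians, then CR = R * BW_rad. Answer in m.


BW_rad = 0.038397244
CR = 149000 * 0.038397244 = 5721.2 m

5721.2 m


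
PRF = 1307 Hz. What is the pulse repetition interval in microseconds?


PRI = 1/1307 = 0.0007651109 s = 765.1 us

765.1 us


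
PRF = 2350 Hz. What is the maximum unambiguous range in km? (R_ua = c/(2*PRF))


R_ua = 3e8 / (2 * 2350) = 63829.8 m = 63.8 km

63.8 km


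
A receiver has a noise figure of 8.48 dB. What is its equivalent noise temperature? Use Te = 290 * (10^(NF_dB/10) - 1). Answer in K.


NF_lin = 10^(8.48/10) = 7.046931
Te = 290 * (7.046931 - 1) = 1753.6 K

1753.6 K


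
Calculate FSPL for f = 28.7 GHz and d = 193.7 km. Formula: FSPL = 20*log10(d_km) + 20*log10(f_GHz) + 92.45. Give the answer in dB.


20*log10(193.7) = 45.74
20*log10(28.7) = 29.16
FSPL = 167.4 dB

167.4 dB


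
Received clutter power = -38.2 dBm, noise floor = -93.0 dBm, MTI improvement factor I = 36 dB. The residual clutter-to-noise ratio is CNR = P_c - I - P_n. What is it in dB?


CNR = -38.2 - 36 - (-93.0) = 18.8 dB

18.8 dB


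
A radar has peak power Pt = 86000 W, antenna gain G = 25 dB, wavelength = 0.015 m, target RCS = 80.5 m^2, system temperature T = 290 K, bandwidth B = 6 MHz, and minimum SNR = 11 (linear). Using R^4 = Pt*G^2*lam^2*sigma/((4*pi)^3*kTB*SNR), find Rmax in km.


G_lin = 10^(25/10) = 316.227766
R^4 = 86000 * 316.227766^2 * 0.015^2 * 80.5 / ((4*pi)^3 * 1.38e-23 * 290 * 6000000.0 * 11)
R^4 = 2.97185e17 m^4
R_max = (2.97185e17)^(1/4) = 23348.4 m = 23.3 km

23.3 km


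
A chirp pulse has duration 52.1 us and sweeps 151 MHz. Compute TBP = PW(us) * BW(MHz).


TBP = 52.1 * 151 = 7867.1

7867.1


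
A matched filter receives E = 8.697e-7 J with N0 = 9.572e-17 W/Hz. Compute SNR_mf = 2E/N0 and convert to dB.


SNR_lin = 2 * 8.697e-7 / 9.572e-17 = 1.817e10
SNR_dB = 10*log10(1.817e10) = 102.6 dB

102.6 dB


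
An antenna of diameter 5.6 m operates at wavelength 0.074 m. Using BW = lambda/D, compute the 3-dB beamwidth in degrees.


BW_rad = 0.074 / 5.6 = 0.013214
BW_deg = 0.76 degrees

0.76 degrees


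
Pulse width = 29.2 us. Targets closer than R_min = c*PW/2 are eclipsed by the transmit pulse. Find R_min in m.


R_min = 3e8 * 29.2e-6 / 2 = 4380.0 m

4380.0 m


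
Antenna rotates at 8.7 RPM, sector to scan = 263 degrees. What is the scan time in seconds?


t = 263 / (8.7 * 360) * 60 = 5.04 s

5.04 s


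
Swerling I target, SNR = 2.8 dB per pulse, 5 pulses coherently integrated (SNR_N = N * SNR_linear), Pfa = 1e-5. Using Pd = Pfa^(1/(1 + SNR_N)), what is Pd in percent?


SNR_lin = 10^(2.8/10) = 1.90546
SNR_N = 5 * 1.90546 = 9.5273
1/(1 + SNR_N) = 1/10.5273 = 0.0949911
Pd = (1e-5)^0.0949911 = 0.335
Pd = 33.5%

33.5%


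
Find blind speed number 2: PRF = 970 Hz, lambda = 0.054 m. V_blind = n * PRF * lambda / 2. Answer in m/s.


V_blind = 2 * 970 * 0.054 / 2 = 52.4 m/s

52.4 m/s


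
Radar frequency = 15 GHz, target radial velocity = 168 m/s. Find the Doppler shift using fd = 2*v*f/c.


fd = 2 * 168 * 15000000000.0 / 3e8 = 16800.0 Hz

16800.0 Hz


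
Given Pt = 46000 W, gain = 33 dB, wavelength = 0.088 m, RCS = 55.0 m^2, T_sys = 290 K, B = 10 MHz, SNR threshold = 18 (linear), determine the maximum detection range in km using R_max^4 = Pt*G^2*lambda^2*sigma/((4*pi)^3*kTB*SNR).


G_lin = 10^(33/10) = 1995.262315
R^4 = 46000 * 1995.262315^2 * 0.088^2 * 55.0 / ((4*pi)^3 * 1.38e-23 * 290 * 10000000.0 * 18)
R^4 = 5.45641e19 m^4
R_max = (5.45641e19)^(1/4) = 85946.2 m = 85.9 km

85.9 km


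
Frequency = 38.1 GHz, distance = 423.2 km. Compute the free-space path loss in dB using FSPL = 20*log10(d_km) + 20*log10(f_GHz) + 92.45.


20*log10(423.2) = 52.53
20*log10(38.1) = 31.62
FSPL = 176.6 dB

176.6 dB


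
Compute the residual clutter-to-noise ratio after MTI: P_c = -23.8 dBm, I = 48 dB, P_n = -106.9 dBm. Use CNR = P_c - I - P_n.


CNR = -23.8 - 48 - (-106.9) = 35.1 dB

35.1 dB


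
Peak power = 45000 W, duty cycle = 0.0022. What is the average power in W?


P_avg = 45000 * 0.0022 = 99.0 W

99.0 W


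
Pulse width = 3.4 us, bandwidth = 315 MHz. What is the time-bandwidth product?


TBP = 3.4 * 315 = 1071.0

1071.0


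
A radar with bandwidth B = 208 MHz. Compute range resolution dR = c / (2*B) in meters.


dR = 3e8 / (2 * 208000000.0) = 0.72 m

0.72 m


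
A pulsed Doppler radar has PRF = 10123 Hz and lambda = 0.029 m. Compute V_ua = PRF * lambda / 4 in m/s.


V_ua = 10123 * 0.029 / 4 = 73.4 m/s

73.4 m/s


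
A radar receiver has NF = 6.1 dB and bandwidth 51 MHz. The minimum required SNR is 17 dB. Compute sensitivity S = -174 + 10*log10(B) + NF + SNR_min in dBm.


10*log10(51000000.0) = 77.08
S = -174 + 77.08 + 6.1 + 17 = -73.8 dBm

-73.8 dBm


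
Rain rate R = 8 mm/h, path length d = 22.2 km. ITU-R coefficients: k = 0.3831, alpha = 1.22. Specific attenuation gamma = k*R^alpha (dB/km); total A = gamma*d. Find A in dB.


gamma = 0.3831 * 8^1.22 = 4.842637 dB/km
A = 4.842637 * 22.2 = 107.51 dB

107.51 dB


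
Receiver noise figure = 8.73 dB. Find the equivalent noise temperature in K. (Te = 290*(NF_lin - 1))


NF_lin = 10^(8.73/10) = 7.464488
Te = 290 * (7.464488 - 1) = 1874.7 K

1874.7 K


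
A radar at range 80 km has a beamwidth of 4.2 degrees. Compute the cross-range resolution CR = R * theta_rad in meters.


BW_rad = 0.073303829
CR = 80000 * 0.073303829 = 5864.3 m

5864.3 m


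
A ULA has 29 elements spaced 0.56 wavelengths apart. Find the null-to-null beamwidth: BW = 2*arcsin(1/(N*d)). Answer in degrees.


1/(N*d) = 1/(29*0.56) = 0.061576
BW = 2*arcsin(0.061576) = 7.1 degrees

7.1 degrees


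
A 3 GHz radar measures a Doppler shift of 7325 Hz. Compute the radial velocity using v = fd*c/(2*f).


v = 7325 * 3e8 / (2 * 3000000000.0) = 366.3 m/s

366.3 m/s


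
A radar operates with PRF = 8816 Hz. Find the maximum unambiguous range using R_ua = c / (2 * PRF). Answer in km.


R_ua = 3e8 / (2 * 8816) = 17014.5 m = 17.0 km

17.0 km


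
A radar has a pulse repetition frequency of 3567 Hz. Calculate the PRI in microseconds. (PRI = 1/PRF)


PRI = 1/3567 = 0.0002803476 s = 280.3 us

280.3 us


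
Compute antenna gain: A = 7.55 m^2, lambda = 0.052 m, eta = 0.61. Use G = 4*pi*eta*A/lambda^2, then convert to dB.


G_linear = 4*pi*0.61*7.55/0.052^2 = 21403.26
G_dB = 10*log10(21403.26) = 43.3 dB

43.3 dB


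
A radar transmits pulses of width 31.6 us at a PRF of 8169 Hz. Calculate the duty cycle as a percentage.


DC = 31.6e-6 * 8169 * 100 = 25.81%

25.81%


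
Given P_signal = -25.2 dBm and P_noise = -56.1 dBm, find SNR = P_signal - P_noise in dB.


SNR = -25.2 - (-56.1) = 30.9 dB

30.9 dB


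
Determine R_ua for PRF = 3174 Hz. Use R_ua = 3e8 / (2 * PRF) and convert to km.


R_ua = 3e8 / (2 * 3174) = 47259.0 m = 47.3 km

47.3 km


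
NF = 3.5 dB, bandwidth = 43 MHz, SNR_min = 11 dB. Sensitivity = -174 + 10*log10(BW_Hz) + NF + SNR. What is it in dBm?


10*log10(43000000.0) = 76.33
S = -174 + 76.33 + 3.5 + 11 = -83.2 dBm

-83.2 dBm


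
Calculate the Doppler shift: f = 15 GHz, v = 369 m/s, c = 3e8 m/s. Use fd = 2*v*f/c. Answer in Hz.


fd = 2 * 369 * 15000000000.0 / 3e8 = 36900.0 Hz

36900.0 Hz


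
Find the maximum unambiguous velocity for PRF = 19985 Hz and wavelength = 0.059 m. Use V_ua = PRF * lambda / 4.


V_ua = 19985 * 0.059 / 4 = 294.8 m/s

294.8 m/s


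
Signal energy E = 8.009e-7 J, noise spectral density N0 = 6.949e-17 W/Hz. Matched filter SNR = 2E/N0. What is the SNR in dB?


SNR_lin = 2 * 8.009e-7 / 6.949e-17 = 2.305e10
SNR_dB = 10*log10(2.305e10) = 103.6 dB

103.6 dB


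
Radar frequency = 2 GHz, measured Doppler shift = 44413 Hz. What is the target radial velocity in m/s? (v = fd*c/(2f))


v = 44413 * 3e8 / (2 * 2000000000.0) = 3331.0 m/s

3331.0 m/s


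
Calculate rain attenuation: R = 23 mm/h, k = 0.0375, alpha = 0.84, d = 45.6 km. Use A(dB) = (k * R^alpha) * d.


gamma = 0.0375 * 23^0.84 = 0.522255 dB/km
A = 0.522255 * 45.6 = 23.81 dB

23.81 dB


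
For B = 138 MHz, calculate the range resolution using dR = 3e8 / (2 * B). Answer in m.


dR = 3e8 / (2 * 138000000.0) = 1.09 m

1.09 m


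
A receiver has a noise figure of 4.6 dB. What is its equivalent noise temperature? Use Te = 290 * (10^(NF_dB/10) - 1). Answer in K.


NF_lin = 10^(4.6/10) = 2.884032
Te = 290 * (2.884032 - 1) = 546.4 K

546.4 K


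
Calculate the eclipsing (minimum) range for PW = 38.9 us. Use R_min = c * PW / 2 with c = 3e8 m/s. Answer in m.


R_min = 3e8 * 38.9e-6 / 2 = 5835.0 m

5835.0 m


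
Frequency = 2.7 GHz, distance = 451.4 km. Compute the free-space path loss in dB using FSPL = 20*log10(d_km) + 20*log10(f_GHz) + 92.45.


20*log10(451.4) = 53.09
20*log10(2.7) = 8.63
FSPL = 154.2 dB

154.2 dB


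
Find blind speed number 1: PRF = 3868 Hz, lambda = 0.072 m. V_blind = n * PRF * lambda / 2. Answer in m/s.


V_blind = 1 * 3868 * 0.072 / 2 = 139.2 m/s

139.2 m/s


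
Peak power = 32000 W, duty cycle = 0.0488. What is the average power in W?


P_avg = 32000 * 0.0488 = 1561.6 W

1561.6 W


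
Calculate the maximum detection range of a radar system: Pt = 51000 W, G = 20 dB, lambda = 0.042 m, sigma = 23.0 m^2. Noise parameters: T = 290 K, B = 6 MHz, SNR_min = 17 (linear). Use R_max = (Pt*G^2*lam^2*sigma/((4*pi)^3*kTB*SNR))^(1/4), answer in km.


G_lin = 10^(20/10) = 100.0
R^4 = 51000 * 100.0^2 * 0.042^2 * 23.0 / ((4*pi)^3 * 1.38e-23 * 290 * 6000000.0 * 17)
R^4 = 2.5544e16 m^4
R_max = (2.5544e16)^(1/4) = 12642.2 m = 12.6 km

12.6 km


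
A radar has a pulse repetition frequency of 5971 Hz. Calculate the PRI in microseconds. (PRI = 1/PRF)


PRI = 1/5971 = 0.0001674761 s = 167.5 us

167.5 us


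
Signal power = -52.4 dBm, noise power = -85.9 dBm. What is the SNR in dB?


SNR = -52.4 - (-85.9) = 33.5 dB

33.5 dB


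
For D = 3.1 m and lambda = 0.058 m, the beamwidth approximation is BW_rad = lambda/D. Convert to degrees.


BW_rad = 0.058 / 3.1 = 0.01871
BW_deg = 1.07 degrees

1.07 degrees


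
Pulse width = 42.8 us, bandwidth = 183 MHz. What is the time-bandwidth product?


TBP = 42.8 * 183 = 7832.4

7832.4


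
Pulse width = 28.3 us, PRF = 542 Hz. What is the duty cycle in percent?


DC = 28.3e-6 * 542 * 100 = 1.53%

1.53%


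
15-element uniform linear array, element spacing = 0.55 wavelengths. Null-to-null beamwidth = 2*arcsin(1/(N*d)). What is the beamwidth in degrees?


1/(N*d) = 1/(15*0.55) = 0.121212
BW = 2*arcsin(0.121212) = 13.9 degrees

13.9 degrees


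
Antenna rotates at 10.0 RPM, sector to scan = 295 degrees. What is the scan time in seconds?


t = 295 / (10.0 * 360) * 60 = 4.92 s

4.92 s


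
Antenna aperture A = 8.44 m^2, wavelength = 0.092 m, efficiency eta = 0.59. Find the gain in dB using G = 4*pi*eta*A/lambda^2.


G_linear = 4*pi*0.59*8.44/0.092^2 = 7393.14
G_dB = 10*log10(7393.14) = 38.7 dB

38.7 dB


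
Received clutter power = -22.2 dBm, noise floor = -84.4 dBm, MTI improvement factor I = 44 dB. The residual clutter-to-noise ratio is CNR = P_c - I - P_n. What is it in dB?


CNR = -22.2 - 44 - (-84.4) = 18.2 dB

18.2 dB


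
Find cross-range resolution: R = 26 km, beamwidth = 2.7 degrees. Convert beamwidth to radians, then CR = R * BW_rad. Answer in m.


BW_rad = 0.04712389
CR = 26000 * 0.04712389 = 1225.2 m

1225.2 m


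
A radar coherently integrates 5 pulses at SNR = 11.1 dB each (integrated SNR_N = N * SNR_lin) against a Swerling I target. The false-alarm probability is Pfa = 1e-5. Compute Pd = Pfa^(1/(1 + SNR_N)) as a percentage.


SNR_lin = 10^(11.1/10) = 12.8825
SNR_N = 5 * 12.8825 = 64.4125
1/(1 + SNR_N) = 1/65.4125 = 0.0152876
Pd = (1e-5)^0.0152876 = 0.83861
Pd = 83.9%

83.9%


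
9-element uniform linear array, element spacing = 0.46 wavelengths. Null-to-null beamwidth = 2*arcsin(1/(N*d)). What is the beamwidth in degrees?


1/(N*d) = 1/(9*0.46) = 0.241546
BW = 2*arcsin(0.241546) = 28.0 degrees

28.0 degrees


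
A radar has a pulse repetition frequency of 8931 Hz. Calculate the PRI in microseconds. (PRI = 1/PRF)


PRI = 1/8931 = 0.0001119695 s = 112.0 us

112.0 us


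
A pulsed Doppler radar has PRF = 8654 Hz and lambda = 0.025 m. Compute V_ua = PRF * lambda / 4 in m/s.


V_ua = 8654 * 0.025 / 4 = 54.1 m/s

54.1 m/s


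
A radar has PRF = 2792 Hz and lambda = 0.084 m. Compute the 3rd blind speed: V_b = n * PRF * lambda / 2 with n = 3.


V_blind = 3 * 2792 * 0.084 / 2 = 351.8 m/s

351.8 m/s


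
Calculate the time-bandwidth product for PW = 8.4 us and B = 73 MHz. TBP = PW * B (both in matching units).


TBP = 8.4 * 73 = 613.2

613.2


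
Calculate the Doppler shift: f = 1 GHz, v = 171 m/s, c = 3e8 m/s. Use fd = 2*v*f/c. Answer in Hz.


fd = 2 * 171 * 1000000000.0 / 3e8 = 1140.0 Hz

1140.0 Hz


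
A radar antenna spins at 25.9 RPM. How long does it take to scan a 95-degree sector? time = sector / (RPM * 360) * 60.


t = 95 / (25.9 * 360) * 60 = 0.61 s

0.61 s


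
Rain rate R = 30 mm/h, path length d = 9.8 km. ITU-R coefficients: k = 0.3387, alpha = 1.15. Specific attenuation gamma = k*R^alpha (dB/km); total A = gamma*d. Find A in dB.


gamma = 0.3387 * 30^1.15 = 16.924063 dB/km
A = 16.924063 * 9.8 = 165.86 dB

165.86 dB


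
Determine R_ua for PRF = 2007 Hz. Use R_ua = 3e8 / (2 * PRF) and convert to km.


R_ua = 3e8 / (2 * 2007) = 74738.4 m = 74.7 km

74.7 km


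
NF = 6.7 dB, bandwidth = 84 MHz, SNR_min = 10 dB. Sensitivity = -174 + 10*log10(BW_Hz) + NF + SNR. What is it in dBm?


10*log10(84000000.0) = 79.24
S = -174 + 79.24 + 6.7 + 10 = -78.1 dBm

-78.1 dBm


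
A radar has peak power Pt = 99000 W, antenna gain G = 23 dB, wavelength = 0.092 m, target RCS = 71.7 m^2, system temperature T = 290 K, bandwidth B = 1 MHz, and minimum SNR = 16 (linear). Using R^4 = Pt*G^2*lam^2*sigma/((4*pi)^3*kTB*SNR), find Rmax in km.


G_lin = 10^(23/10) = 199.526231
R^4 = 99000 * 199.526231^2 * 0.092^2 * 71.7 / ((4*pi)^3 * 1.38e-23 * 290 * 1000000.0 * 16)
R^4 = 1.88236e19 m^4
R_max = (1.88236e19)^(1/4) = 65868.2 m = 65.9 km

65.9 km


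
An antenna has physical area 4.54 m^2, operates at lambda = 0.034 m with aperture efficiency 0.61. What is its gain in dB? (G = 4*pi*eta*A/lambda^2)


G_linear = 4*pi*0.61*4.54/0.034^2 = 30104.94
G_dB = 10*log10(30104.94) = 44.8 dB

44.8 dB


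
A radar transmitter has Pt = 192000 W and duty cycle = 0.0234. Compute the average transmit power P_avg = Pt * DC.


P_avg = 192000 * 0.0234 = 4492.8 W

4492.8 W


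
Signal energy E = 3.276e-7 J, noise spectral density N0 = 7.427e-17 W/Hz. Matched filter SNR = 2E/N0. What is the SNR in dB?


SNR_lin = 2 * 3.276e-7 / 7.427e-17 = 8.822e9
SNR_dB = 10*log10(8.822e9) = 99.5 dB

99.5 dB


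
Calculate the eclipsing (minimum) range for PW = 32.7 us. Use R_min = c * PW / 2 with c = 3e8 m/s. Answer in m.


R_min = 3e8 * 32.7e-6 / 2 = 4905.0 m

4905.0 m


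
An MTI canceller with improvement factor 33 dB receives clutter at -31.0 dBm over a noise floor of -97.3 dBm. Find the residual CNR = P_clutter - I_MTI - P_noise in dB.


CNR = -31.0 - 33 - (-97.3) = 33.3 dB

33.3 dB


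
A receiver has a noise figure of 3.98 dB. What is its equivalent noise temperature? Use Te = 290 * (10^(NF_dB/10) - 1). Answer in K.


NF_lin = 10^(3.98/10) = 2.500345
Te = 290 * (2.500345 - 1) = 435.1 K

435.1 K


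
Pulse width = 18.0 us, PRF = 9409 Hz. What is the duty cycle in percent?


DC = 18.0e-6 * 9409 * 100 = 16.94%

16.94%


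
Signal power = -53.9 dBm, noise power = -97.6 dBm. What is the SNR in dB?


SNR = -53.9 - (-97.6) = 43.7 dB

43.7 dB


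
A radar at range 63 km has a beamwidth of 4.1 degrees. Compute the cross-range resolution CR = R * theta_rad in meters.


BW_rad = 0.071558499
CR = 63000 * 0.071558499 = 4508.2 m

4508.2 m


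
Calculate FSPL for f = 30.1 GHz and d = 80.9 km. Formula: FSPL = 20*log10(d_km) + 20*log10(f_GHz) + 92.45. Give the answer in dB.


20*log10(80.9) = 38.16
20*log10(30.1) = 29.57
FSPL = 160.2 dB

160.2 dB


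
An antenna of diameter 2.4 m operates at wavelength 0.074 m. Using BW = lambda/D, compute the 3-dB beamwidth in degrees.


BW_rad = 0.074 / 2.4 = 0.030833
BW_deg = 1.77 degrees

1.77 degrees


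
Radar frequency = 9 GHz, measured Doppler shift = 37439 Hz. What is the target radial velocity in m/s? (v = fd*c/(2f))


v = 37439 * 3e8 / (2 * 9000000000.0) = 624.0 m/s

624.0 m/s


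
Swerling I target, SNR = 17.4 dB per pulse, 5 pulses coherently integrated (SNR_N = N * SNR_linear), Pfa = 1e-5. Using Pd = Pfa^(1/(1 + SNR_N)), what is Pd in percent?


SNR_lin = 10^(17.4/10) = 54.95409
SNR_N = 5 * 54.95409 = 274.77045
1/(1 + SNR_N) = 1/275.77045 = 0.0036262
Pd = (1e-5)^0.0036262 = 0.95911
Pd = 95.9%

95.9%


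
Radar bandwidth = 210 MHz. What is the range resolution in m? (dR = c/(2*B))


dR = 3e8 / (2 * 210000000.0) = 0.71 m

0.71 m


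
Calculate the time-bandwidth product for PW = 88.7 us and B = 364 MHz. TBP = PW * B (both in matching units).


TBP = 88.7 * 364 = 32286.8

32286.8


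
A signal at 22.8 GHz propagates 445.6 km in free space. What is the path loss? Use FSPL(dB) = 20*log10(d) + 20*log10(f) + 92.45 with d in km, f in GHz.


20*log10(445.6) = 52.98
20*log10(22.8) = 27.16
FSPL = 172.6 dB

172.6 dB


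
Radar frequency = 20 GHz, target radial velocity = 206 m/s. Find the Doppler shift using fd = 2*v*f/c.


fd = 2 * 206 * 20000000000.0 / 3e8 = 27466.7 Hz

27466.7 Hz


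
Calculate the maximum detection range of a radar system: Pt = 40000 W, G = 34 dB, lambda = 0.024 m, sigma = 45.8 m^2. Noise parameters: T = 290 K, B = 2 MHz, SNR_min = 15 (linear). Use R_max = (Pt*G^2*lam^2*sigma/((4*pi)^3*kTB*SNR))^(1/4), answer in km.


G_lin = 10^(34/10) = 2511.886432
R^4 = 40000 * 2511.886432^2 * 0.024^2 * 45.8 / ((4*pi)^3 * 1.38e-23 * 290 * 2000000.0 * 15)
R^4 = 2.7946e19 m^4
R_max = (2.7946e19)^(1/4) = 72707.6 m = 72.7 km

72.7 km


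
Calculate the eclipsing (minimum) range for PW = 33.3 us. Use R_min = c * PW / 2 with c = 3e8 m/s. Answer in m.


R_min = 3e8 * 33.3e-6 / 2 = 4995.0 m

4995.0 m


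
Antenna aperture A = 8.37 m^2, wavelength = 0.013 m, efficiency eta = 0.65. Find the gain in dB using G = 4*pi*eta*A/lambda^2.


G_linear = 4*pi*0.65*8.37/0.013^2 = 404540.47
G_dB = 10*log10(404540.47) = 56.1 dB

56.1 dB


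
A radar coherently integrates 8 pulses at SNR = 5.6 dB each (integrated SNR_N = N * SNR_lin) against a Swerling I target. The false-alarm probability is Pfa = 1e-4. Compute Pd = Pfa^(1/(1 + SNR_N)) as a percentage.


SNR_lin = 10^(5.6/10) = 3.63078
SNR_N = 8 * 3.63078 = 29.04624
1/(1 + SNR_N) = 1/30.04624 = 0.033282
Pd = (1e-4)^0.033282 = 0.73599
Pd = 73.6%

73.6%


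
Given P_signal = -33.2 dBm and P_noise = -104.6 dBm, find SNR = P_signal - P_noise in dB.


SNR = -33.2 - (-104.6) = 71.4 dB

71.4 dB


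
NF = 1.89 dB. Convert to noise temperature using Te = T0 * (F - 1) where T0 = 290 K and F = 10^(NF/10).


NF_lin = 10^(1.89/10) = 1.545254
Te = 290 * (1.545254 - 1) = 158.1 K

158.1 K


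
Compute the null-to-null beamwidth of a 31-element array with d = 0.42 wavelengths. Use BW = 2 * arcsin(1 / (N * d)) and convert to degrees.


1/(N*d) = 1/(31*0.42) = 0.076805
BW = 2*arcsin(0.076805) = 8.8 degrees

8.8 degrees


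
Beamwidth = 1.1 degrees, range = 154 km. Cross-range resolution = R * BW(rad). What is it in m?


BW_rad = 0.019198622
CR = 154000 * 0.019198622 = 2956.6 m

2956.6 m


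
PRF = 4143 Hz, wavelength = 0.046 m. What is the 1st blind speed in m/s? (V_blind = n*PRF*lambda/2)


V_blind = 1 * 4143 * 0.046 / 2 = 95.3 m/s

95.3 m/s


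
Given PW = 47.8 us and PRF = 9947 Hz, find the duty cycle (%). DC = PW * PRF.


DC = 47.8e-6 * 9947 * 100 = 47.55%

47.55%


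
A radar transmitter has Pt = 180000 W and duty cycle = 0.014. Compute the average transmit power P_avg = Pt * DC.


P_avg = 180000 * 0.014 = 2520.0 W

2520.0 W


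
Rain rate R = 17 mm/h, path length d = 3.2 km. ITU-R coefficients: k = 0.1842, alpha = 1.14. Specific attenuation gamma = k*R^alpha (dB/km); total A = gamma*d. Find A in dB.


gamma = 0.1842 * 17^1.14 = 4.655876 dB/km
A = 4.655876 * 3.2 = 14.9 dB

14.9 dB


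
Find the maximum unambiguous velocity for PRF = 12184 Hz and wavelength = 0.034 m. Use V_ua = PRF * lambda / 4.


V_ua = 12184 * 0.034 / 4 = 103.6 m/s

103.6 m/s


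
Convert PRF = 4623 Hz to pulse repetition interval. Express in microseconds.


PRI = 1/4623 = 0.0002163098 s = 216.3 us

216.3 us


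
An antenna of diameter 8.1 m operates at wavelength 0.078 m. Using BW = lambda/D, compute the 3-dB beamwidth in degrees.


BW_rad = 0.078 / 8.1 = 0.00963
BW_deg = 0.55 degrees

0.55 degrees


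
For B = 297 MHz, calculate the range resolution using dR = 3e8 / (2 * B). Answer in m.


dR = 3e8 / (2 * 297000000.0) = 0.51 m

0.51 m


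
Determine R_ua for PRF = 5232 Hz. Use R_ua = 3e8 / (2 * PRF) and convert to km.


R_ua = 3e8 / (2 * 5232) = 28669.7 m = 28.7 km

28.7 km


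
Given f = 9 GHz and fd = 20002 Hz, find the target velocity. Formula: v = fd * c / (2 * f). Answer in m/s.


v = 20002 * 3e8 / (2 * 9000000000.0) = 333.4 m/s

333.4 m/s


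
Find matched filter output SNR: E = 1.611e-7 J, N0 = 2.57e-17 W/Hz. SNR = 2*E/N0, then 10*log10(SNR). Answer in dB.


SNR_lin = 2 * 1.611e-7 / 2.57e-17 = 1.254e10
SNR_dB = 10*log10(1.254e10) = 101.0 dB

101.0 dB


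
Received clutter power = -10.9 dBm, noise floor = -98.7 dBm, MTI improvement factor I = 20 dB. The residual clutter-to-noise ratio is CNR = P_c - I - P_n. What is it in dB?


CNR = -10.9 - 20 - (-98.7) = 67.8 dB

67.8 dB


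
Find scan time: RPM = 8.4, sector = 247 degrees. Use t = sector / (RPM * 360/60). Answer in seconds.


t = 247 / (8.4 * 360) * 60 = 4.9 s

4.9 s


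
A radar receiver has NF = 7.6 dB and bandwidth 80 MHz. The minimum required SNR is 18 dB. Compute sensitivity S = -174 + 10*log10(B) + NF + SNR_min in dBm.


10*log10(80000000.0) = 79.03
S = -174 + 79.03 + 7.6 + 18 = -69.4 dBm

-69.4 dBm


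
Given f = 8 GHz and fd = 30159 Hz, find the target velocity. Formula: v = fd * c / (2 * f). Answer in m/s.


v = 30159 * 3e8 / (2 * 8000000000.0) = 565.5 m/s

565.5 m/s


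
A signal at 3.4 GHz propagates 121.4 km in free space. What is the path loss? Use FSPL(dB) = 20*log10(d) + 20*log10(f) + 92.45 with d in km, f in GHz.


20*log10(121.4) = 41.68
20*log10(3.4) = 10.63
FSPL = 144.8 dB

144.8 dB


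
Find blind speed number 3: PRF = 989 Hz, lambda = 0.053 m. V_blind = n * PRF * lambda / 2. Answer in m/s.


V_blind = 3 * 989 * 0.053 / 2 = 78.6 m/s

78.6 m/s


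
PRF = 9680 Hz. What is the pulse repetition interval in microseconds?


PRI = 1/9680 = 0.0001033058 s = 103.3 us

103.3 us


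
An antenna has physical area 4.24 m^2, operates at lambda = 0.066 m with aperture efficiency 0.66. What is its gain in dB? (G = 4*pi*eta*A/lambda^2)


G_linear = 4*pi*0.66*4.24/0.066^2 = 8072.94
G_dB = 10*log10(8072.94) = 39.1 dB

39.1 dB


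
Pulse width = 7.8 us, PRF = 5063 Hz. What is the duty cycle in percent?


DC = 7.8e-6 * 5063 * 100 = 3.95%

3.95%


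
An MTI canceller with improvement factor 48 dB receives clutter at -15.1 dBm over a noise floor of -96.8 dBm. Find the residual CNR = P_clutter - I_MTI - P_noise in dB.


CNR = -15.1 - 48 - (-96.8) = 33.7 dB

33.7 dB


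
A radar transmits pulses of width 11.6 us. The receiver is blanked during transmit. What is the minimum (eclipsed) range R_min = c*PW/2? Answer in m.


R_min = 3e8 * 11.6e-6 / 2 = 1740.0 m

1740.0 m


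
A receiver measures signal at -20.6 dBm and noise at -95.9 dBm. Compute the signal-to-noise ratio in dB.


SNR = -20.6 - (-95.9) = 75.3 dB

75.3 dB


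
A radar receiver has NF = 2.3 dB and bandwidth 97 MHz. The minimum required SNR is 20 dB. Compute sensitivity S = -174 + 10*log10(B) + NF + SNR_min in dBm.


10*log10(97000000.0) = 79.87
S = -174 + 79.87 + 2.3 + 20 = -71.8 dBm

-71.8 dBm
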